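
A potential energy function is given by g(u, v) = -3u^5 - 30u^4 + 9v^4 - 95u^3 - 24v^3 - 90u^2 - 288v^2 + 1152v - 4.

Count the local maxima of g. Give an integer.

g separates as a function of u plus a function of v, so ∇g=0 decouples.
∂g/∂u = -15u(u + 1)(u + 3)(u + 4) = 0 at u ∈ {-4, -3, -1, 0}; ∂g/∂v = 36(v - 4)(v - 2)(v + 4) = 0 at v ∈ {-4, 2, 4}.
The Hessian is diagonal: diag(g_uu, g_vv). Second derivatives: g_uu(-4)=180, g_uu(-3)=-90, g_uu(-1)=90, g_uu(0)=-180; g_vv(-4)=1728, g_vv(2)=-432, g_vv(4)=576.
Local maxima occur where both diagonal entries negative: (-3, 2), (0, 2). Count: 2.

2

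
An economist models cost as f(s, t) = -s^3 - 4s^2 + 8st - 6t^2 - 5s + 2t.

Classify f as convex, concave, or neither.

The term -s^3 is cubic, so the Hessian is not constant.
∂²f/∂s² = -6s - 8, which takes both signs as s varies (negative for sufficiently large s). A diagonal entry of the Hessian changing sign means the Hessian is neither positive- nor negative-semidefinite on all of R^2.

neither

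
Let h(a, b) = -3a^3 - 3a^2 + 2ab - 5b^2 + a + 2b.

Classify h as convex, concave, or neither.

The term -3a^3 is cubic, so the Hessian is not constant.
∂²h/∂a² = -18a - 6, which takes both signs as a varies (negative for sufficiently large a). A diagonal entry of the Hessian changing sign means the Hessian is neither positive- nor negative-semidefinite on all of R^2.

neither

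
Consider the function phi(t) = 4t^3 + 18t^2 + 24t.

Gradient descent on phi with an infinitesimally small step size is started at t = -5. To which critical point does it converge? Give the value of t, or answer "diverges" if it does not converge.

diverges

phi'(t) = 12(t + 1)(t + 2), so phi'(-5) = 144.
Gradient descent moves in the -phi' direction, i.e. t is decreasing.
There is no critical point below t=-5, and phi' keeps the same sign, so the iterate runs off to −∞.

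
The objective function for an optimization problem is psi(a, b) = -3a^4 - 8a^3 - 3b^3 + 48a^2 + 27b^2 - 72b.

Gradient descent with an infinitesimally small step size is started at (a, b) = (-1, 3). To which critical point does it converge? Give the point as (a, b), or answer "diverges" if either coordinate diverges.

psi is separable, so gradient descent decouples: a follows -∂psi/∂a, b follows -∂psi/∂b.
∂psi/∂a = -12a(a - 2)(a + 4); at a=-1 this is -108, so a increases.
∂psi/∂b = -9(b - 4)(b - 2); at b=3 this is 9, so b decreases.
a converges to its nearest critical value 0 (a local min of the a-part); b converges to 2. The iterate converges to (0, 2).

(0, 2)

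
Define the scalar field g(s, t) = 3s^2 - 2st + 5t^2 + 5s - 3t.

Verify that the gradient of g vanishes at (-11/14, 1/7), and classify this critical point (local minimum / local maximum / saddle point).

∇g = (6s - 2t + 5, -2s + 10t - 3); substituting (-11/14, 1/7) gives ∇g = (0, 0), so (-11/14, 1/7) is indeed a critical point.
The Hessian of g is constant: H = [[6, -2], [-2, 10]].
det(H) = 6·10 − (-2)² = 56.
det(H) > 0 and tr(H) = 16 > 0, so H is positive definite and the point is a local minimum.

local minimum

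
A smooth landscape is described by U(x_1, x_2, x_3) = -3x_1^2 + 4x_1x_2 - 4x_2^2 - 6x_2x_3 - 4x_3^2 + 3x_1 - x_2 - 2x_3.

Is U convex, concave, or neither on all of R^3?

U is quadratic, so its Hessian is the constant matrix H = [[-6, 4, 0], [4, -8, -6], [0, -6, -8]].
Leading principal minors: -6, 32, -40.
Signs alternate −, +, − ⇒ H ≺ 0 ⇒ concave.

concave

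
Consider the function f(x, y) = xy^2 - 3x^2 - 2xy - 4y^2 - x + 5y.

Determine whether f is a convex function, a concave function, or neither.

neither

The term xy^2 is cubic, so the Hessian is not constant.
∂²f/∂y² = 2x - 8, which takes both signs as x varies (negative for sufficiently negative x). A diagonal entry of the Hessian changing sign means the Hessian is neither positive- nor negative-semidefinite on all of R^2.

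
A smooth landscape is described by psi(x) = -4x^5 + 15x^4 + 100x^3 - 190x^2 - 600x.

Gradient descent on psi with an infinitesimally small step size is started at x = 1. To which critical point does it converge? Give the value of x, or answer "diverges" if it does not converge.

2

psi'(x) = -20(x - 5)(x - 2)(x + 1)(x + 3), so psi'(1) = -640.
Gradient descent moves in the -psi' direction, i.e. x is increasing.
The nearest critical point in that direction is x = 2, where psi'' = 900 > 0 (a local minimum). The iterate converges there.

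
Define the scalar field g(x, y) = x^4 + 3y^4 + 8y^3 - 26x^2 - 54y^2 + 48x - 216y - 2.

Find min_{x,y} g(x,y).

-1029

g(x,y) separates as P(x) + Q(y) − 2, so its minimum is min P + min Q − 2.
P'(x) = 4(x - 3)(x - 1)(x + 4) vanishes at x ∈ {-4, 1, 3}; Q'(y) = 12(y - 3)(y + 2)(y + 3) vanishes at y ∈ {-3, -2, 3}.
Local minima of P (where P''>0): P(-4)=-352, P(3)=-9. Local minima of Q: Q(-3)=189, Q(3)=-675.
So the global minimum of g is P(-4) + Q(3) − 2 = -352 − 675 − 2 = -1029, attained at (-4, 3).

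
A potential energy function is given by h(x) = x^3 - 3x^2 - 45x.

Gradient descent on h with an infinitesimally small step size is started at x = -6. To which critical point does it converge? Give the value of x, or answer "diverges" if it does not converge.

h'(x) = 3(x - 5)(x + 3), so h'(-6) = 99.
Gradient descent moves in the -h' direction, i.e. x is decreasing.
There is no critical point below x=-6, and h' keeps the same sign, so the iterate runs off to −∞.

diverges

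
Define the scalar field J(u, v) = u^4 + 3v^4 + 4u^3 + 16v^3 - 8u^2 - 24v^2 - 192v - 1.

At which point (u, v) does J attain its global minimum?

(-4, 2)

J(u,v) separates as P(u) + Q(v) − 1, so its minimum is min P + min Q − 1.
P'(u) = 4u(u - 1)(u + 4) vanishes at u ∈ {-4, 0, 1}; Q'(v) = 12(v - 2)(v + 2)(v + 4) vanishes at v ∈ {-4, -2, 2}.
Local minima of P (where P''>0): P(-4)=-128, P(1)=-3. Local minima of Q: Q(-4)=128, Q(2)=-304.
So the global minimum of J is P(-4) + Q(2) − 1 = -128 − 304 − 1 = -433, attained at (-4, 2).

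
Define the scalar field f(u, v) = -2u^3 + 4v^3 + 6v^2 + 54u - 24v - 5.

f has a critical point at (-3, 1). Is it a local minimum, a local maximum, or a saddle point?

The mixed partial ∂²f/∂u∂v is 0, so the Hessian at any point is diag(f_uu, f_vv) = diag(-12u, 12(2v + 1)).
At (-3, 1): H = diag(36, 36).
Both eigenvalues are positive, so H is positive definite: a local minimum.

local minimum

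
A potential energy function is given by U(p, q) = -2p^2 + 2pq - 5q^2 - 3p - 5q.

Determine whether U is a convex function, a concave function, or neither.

concave

U is quadratic, so its Hessian is the constant matrix H = [[-4, 2], [2, -10]].
det(H) = 36, tr(H) = -14.
det(H) > 0 and tr(H) < 0, so H is negative definite everywhere: concave.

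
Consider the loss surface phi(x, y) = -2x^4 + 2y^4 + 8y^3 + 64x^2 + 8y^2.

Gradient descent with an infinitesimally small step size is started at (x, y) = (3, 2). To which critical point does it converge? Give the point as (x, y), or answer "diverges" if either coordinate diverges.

phi is separable, so gradient descent decouples: x follows -∂phi/∂x, y follows -∂phi/∂y.
∂phi/∂x = -8x(x - 4)(x + 4); at x=3 this is 168, so x decreases.
∂phi/∂y = 8y(y + 1)(y + 2); at y=2 this is 192, so y decreases.
x converges to its nearest critical value 0 (a local min of the x-part); y converges to 0. The iterate converges to (0, 0).

(0, 0)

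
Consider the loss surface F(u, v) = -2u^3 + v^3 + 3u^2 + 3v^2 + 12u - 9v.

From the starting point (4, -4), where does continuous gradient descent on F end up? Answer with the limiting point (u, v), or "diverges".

diverges

F is separable, so gradient descent decouples: u follows -∂F/∂u, v follows -∂F/∂v.
∂F/∂u = -6(u - 2)(u + 1); at u=4 this is -60, so u increases.
∂F/∂v = 3(v - 1)(v + 3); at v=-4 this is 15, so v decreases.
The u-coordinate has no critical point in that direction and runs off to infinity.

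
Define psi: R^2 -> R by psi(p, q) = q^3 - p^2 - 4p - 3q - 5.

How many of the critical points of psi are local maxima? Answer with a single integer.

psi separates as a function of p plus a function of q, so ∇psi=0 decouples.
∂psi/∂p = -2(p + 2) = 0 at p ∈ {-2}; ∂psi/∂q = 3(q - 1)(q + 1) = 0 at q ∈ {-1, 1}.
The Hessian is diagonal: diag(psi_pp, psi_qq). Second derivatives: psi_pp(-2)=-2; psi_qq(-1)=-6, psi_qq(1)=6.
Local maxima occur where both diagonal entries negative: (-2, -1). Count: 1.

1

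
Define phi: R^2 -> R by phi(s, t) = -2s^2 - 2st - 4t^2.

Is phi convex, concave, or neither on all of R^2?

phi is quadratic, so its Hessian is the constant matrix H = [[-4, -2], [-2, -8]].
det(H) = 28, tr(H) = -12.
det(H) > 0 and tr(H) < 0, so H is negative definite everywhere: concave.

concave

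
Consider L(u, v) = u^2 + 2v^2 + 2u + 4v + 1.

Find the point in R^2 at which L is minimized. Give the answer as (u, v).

L(u,v) separates as P(u) + Q(v) + 1, so its minimum is min P + min Q + 1.
P'(u) = 2u + 2 vanishes at u ∈ {-1}; Q'(v) = 4v + 4 vanishes at v ∈ {-1}.
Local minima of P (where P''>0): P(-1)=-1. Local minima of Q: Q(-1)=-2.
So the global minimum of L is P(-1) + Q(-1) + 1 = -1 − 2 + 1 = -2, attained at (-1, -1).

(-1, -1)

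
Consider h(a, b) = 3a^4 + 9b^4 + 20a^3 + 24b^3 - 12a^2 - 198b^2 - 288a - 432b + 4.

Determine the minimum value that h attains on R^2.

-2113

h(a,b) separates as P(a) + Q(b) + 4, so its minimum is min P + min Q + 4.
P'(a) = 12(a - 2)(a + 3)(a + 4) vanishes at a ∈ {-4, -3, 2}; Q'(b) = 36(b - 3)(b + 1)(b + 4) vanishes at b ∈ {-4, -1, 3}.
Local minima of P (where P''>0): P(-4)=448, P(2)=-416. Local minima of Q: Q(-4)=-672, Q(3)=-1701.
So the global minimum of h is P(2) + Q(3) + 4 = -416 − 1701 + 4 = -2113, attained at (2, 3).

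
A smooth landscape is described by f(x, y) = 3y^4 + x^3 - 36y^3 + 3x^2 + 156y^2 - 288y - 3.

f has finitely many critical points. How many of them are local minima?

f separates as a function of x plus a function of y, so ∇f=0 decouples.
∂f/∂x = 3x(x + 2) = 0 at x ∈ {-2, 0}; ∂f/∂y = 12(y - 4)(y - 3)(y - 2) = 0 at y ∈ {2, 3, 4}.
The Hessian is diagonal: diag(f_xx, f_yy). Second derivatives: f_xx(-2)=-6, f_xx(0)=6; f_yy(2)=24, f_yy(3)=-12, f_yy(4)=24.
Local minima occur where both diagonal entries positive: (0, 2), (0, 4). Count: 2.

2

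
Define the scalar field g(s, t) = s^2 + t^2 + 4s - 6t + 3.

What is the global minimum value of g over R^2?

g(s,t) separates as P(s) + Q(t) + 3, so its minimum is min P + min Q + 3.
P'(s) = 2s + 4 vanishes at s ∈ {-2}; Q'(t) = 2(t - 3) vanishes at t ∈ {3}.
Local minima of P (where P''>0): P(-2)=-4. Local minima of Q: Q(3)=-9.
So the global minimum of g is P(-2) + Q(3) + 3 = -4 − 9 + 3 = -10, attained at (-2, 3).

-10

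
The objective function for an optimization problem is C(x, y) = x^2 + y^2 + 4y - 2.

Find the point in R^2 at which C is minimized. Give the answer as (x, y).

(0, -2)

C(x,y) separates as P(x) + Q(y) − 2, so its minimum is min P + min Q − 2.
P'(x) = 2x vanishes at x ∈ {0}; Q'(y) = 2y + 4 vanishes at y ∈ {-2}.
Local minima of P (where P''>0): P(0)=0. Local minima of Q: Q(-2)=-4.
So the global minimum of C is P(0) + Q(-2) − 2 = 0 − 4 − 2 = -6, attained at (0, -2).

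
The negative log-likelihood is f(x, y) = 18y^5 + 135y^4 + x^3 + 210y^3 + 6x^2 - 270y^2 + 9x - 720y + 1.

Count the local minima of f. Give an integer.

2

f separates as a function of x plus a function of y, so ∇f=0 decouples.
∂f/∂x = 3(x + 1)(x + 3) = 0 at x ∈ {-3, -1}; ∂f/∂y = 90(y - 1)(y + 1)(y + 2)(y + 4) = 0 at y ∈ {-4, -2, -1, 1}.
The Hessian is diagonal: diag(f_xx, f_yy). Second derivatives: f_xx(-3)=-6, f_xx(-1)=6; f_yy(-4)=-2700, f_yy(-2)=540, f_yy(-1)=-540, f_yy(1)=2700.
Local minima occur where both diagonal entries positive: (-1, -2), (-1, 1). Count: 2.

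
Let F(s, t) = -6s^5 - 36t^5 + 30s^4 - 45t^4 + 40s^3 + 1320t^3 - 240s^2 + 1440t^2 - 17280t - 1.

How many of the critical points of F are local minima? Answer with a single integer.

4

F separates as a function of s plus a function of t, so ∇F=0 decouples.
∂F/∂s = -30s(s - 4)(s - 2)(s + 2) = 0 at s ∈ {-2, 0, 2, 4}; ∂F/∂t = -180(t - 4)(t - 2)(t + 3)(t + 4) = 0 at t ∈ {-4, -3, 2, 4}.
The Hessian is diagonal: diag(F_ss, F_tt). Second derivatives: F_ss(-2)=1440, F_ss(0)=-480, F_ss(2)=480, F_ss(4)=-1440; F_tt(-4)=8640, F_tt(-3)=-6300, F_tt(2)=10800, F_tt(4)=-20160.
Local minima occur where both diagonal entries positive: (-2, -4), (-2, 2), (2, -4), (2, 2). Count: 4.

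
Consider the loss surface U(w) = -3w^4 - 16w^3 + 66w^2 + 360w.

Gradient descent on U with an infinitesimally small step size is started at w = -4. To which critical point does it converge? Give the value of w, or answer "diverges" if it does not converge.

-2

U'(w) = -12(w - 3)(w + 2)(w + 5), so U'(-4) = -168.
Gradient descent moves in the -U' direction, i.e. w is increasing.
The nearest critical point in that direction is w = -2, where U'' = 180 > 0 (a local minimum). The iterate converges there.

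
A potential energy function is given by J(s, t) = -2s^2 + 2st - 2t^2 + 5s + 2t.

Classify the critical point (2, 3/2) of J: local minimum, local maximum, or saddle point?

local maximum

The Hessian of J is constant: H = [[-4, 2], [2, -4]].
det(H) = (-4)·(-4) − 2² = 12.
det(H) > 0 and tr(H) = -8 < 0, so H is negative definite and the point is a local maximum.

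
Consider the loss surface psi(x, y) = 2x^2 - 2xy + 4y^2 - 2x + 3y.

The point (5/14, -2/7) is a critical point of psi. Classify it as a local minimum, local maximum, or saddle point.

The Hessian of psi is constant: H = [[4, -2], [-2, 8]].
det(H) = 4·8 − (-2)² = 28.
det(H) > 0 and tr(H) = 12 > 0, so H is positive definite and the point is a local minimum.

local minimum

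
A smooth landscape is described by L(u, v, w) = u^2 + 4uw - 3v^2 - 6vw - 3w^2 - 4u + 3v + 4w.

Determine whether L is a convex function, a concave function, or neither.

neither

L is quadratic, so its Hessian is the constant matrix H = [[2, 0, 4], [0, -6, -6], [4, -6, -6]].
Leading principal minors: 2, -12, 96.
Neither pattern holds ⇒ H is indefinite ⇒ neither convex nor concave.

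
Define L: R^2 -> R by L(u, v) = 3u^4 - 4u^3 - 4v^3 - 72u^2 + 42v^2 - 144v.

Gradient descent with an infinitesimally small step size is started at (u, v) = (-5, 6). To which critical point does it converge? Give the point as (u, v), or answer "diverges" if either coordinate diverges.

diverges

L is separable, so gradient descent decouples: u follows -∂L/∂u, v follows -∂L/∂v.
∂L/∂u = 12u(u - 4)(u + 3); at u=-5 this is -1080, so u increases.
∂L/∂v = -12(v - 4)(v - 3); at v=6 this is -72, so v increases.
The v-coordinate has no critical point in that direction and runs off to infinity.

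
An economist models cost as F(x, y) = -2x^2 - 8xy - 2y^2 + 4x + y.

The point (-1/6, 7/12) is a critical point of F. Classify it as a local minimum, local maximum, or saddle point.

saddle point

The Hessian of F is constant: H = [[-4, -8], [-8, -4]].
det(H) = (-4)·(-4) − (-8)² = -48.
Since det(H) < 0, H is indefinite and the critical point is a saddle point.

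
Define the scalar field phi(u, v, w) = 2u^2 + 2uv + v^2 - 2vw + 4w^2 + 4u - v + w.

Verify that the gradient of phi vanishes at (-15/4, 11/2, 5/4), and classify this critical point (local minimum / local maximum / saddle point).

local minimum

∇phi = (4u + 2v + 4, 2u + 2v - 2w - 1, -2v + 8w + 1); substituting (-15/4, 11/2, 5/4) gives ∇phi = (0, 0, 0), so (-15/4, 11/2, 5/4) is indeed a critical point.
The Hessian is constant: H = [[4, 2, 0], [2, 2, -2], [0, -2, 8]].
Leading principal minors: Δ₁ = 4, Δ₂ = 4, Δ₃ = 16.
All leading minors are positive, so H is positive definite: a local minimum.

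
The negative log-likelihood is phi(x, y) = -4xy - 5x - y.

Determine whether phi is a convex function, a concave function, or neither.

neither

phi is quadratic, so its Hessian is the constant matrix H = [[0, -4], [-4, 0]].
det(H) = -16, tr(H) = 0.
det(H) < 0, so H is indefinite: neither convex nor concave.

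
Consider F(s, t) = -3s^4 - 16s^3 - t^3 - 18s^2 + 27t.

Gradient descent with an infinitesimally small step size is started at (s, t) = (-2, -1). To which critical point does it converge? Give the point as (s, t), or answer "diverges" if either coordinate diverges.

(-1, -3)

F is separable, so gradient descent decouples: s follows -∂F/∂s, t follows -∂F/∂t.
∂F/∂s = -12s(s + 1)(s + 3); at s=-2 this is -24, so s increases.
∂F/∂t = -3(t - 3)(t + 3); at t=-1 this is 24, so t decreases.
s converges to its nearest critical value -1 (a local min of the s-part); t converges to -3. The iterate converges to (-1, -3).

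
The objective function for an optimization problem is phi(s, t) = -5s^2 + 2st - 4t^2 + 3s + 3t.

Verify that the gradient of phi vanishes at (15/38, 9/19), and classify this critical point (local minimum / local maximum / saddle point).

local maximum

∇phi = (-10s + 2t + 3, 2s - 8t + 3); substituting (15/38, 9/19) gives ∇phi = (0, 0), so (15/38, 9/19) is indeed a critical point.
The Hessian of phi is constant: H = [[-10, 2], [2, -8]].
det(H) = (-10)·(-8) − 2² = 76.
det(H) > 0 and tr(H) = -18 < 0, so H is negative definite and the point is a local maximum.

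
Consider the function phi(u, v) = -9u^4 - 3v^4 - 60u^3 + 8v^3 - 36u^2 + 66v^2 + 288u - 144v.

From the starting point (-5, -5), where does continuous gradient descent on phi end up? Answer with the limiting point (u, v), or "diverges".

phi is separable, so gradient descent decouples: u follows -∂phi/∂u, v follows -∂phi/∂v.
∂phi/∂u = -36(u - 1)(u + 2)(u + 4); at u=-5 this is 648, so u decreases.
∂phi/∂v = -12(v - 4)(v - 1)(v + 3); at v=-5 this is 1296, so v decreases.
The u-coordinate has no critical point in that direction and runs off to infinity.

diverges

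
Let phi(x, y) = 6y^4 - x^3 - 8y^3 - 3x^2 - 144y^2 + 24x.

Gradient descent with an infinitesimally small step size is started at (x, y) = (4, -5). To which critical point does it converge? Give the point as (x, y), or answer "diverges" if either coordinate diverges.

phi is separable, so gradient descent decouples: x follows -∂phi/∂x, y follows -∂phi/∂y.
∂phi/∂x = -3(x - 2)(x + 4); at x=4 this is -48, so x increases.
∂phi/∂y = 24y(y - 4)(y + 3); at y=-5 this is -2160, so y increases.
The x-coordinate has no critical point in that direction and runs off to infinity.

diverges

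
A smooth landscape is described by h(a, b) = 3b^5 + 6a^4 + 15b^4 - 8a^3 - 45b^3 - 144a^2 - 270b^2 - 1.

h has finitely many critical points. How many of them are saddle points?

6

h separates as a function of a plus a function of b, so ∇h=0 decouples.
∂h/∂a = 24a(a - 4)(a + 3) = 0 at a ∈ {-3, 0, 4}; ∂h/∂b = 15b(b - 3)(b + 3)(b + 4) = 0 at b ∈ {-4, -3, 0, 3}.
The Hessian is diagonal: diag(h_aa, h_bb). Second derivatives: h_aa(-3)=504, h_aa(0)=-288, h_aa(4)=672; h_bb(-4)=-420, h_bb(-3)=270, h_bb(0)=-540, h_bb(3)=1890.
Saddle points occur where the two diagonal entries have opposite signs: (-3, -4), (-3, 0), (0, -3), (0, 3), (4, -4), (4, 0). Count: 6.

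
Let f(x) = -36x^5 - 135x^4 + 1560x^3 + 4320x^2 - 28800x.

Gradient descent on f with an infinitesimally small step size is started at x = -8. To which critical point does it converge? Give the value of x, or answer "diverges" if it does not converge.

f'(x) = -180(x - 4)(x - 2)(x + 4)(x + 5), so f'(-8) = -259200.
Gradient descent moves in the -f' direction, i.e. x is increasing.
The nearest critical point in that direction is x = -5, where f'' = 11340 > 0 (a local minimum). The iterate converges there.

-5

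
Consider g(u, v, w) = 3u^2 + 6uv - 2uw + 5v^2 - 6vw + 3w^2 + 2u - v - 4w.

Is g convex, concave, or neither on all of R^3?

g is quadratic, so its Hessian is the constant matrix H = [[6, 6, -2], [6, 10, -6], [-2, -6, 6]].
Leading principal minors: 6, 24, 32.
All positive ⇒ H ≻ 0 ⇒ convex.

convex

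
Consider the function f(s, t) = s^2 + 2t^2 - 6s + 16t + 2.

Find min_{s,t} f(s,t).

-39

f(s,t) separates as P(s) + Q(t) + 2, so its minimum is min P + min Q + 2.
P'(s) = 2s - 6 vanishes at s ∈ {3}; Q'(t) = 4(t + 4) vanishes at t ∈ {-4}.
Local minima of P (where P''>0): P(3)=-9. Local minima of Q: Q(-4)=-32.
So the global minimum of f is P(3) + Q(-4) + 2 = -9 − 32 + 2 = -39, attained at (3, -4).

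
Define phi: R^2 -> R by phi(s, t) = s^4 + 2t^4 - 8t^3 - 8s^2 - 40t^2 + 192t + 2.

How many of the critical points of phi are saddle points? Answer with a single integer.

phi separates as a function of s plus a function of t, so ∇phi=0 decouples.
∂phi/∂s = 4s(s - 2)(s + 2) = 0 at s ∈ {-2, 0, 2}; ∂phi/∂t = 8(t - 4)(t - 2)(t + 3) = 0 at t ∈ {-3, 2, 4}.
The Hessian is diagonal: diag(phi_ss, phi_tt). Second derivatives: phi_ss(-2)=32, phi_ss(0)=-16, phi_ss(2)=32; phi_tt(-3)=280, phi_tt(2)=-80, phi_tt(4)=112.
Saddle points occur where the two diagonal entries have opposite signs: (-2, 2), (0, -3), (0, 4), (2, 2). Count: 4.

4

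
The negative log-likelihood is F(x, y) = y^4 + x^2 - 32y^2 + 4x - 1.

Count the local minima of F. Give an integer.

F separates as a function of x plus a function of y, so ∇F=0 decouples.
∂F/∂x = 2(x + 2) = 0 at x ∈ {-2}; ∂F/∂y = 4y(y - 4)(y + 4) = 0 at y ∈ {-4, 0, 4}.
The Hessian is diagonal: diag(F_xx, F_yy). Second derivatives: F_xx(-2)=2; F_yy(-4)=128, F_yy(0)=-64, F_yy(4)=128.
Local minima occur where both diagonal entries positive: (-2, -4), (-2, 4). Count: 2.

2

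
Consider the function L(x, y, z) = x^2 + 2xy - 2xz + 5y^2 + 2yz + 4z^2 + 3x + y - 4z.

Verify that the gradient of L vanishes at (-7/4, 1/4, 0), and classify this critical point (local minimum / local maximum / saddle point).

local minimum

∇L = (2x + 2y - 2z + 3, 2x + 10y + 2z + 1, -2x + 2y + 8z - 4); substituting (-7/4, 1/4, 0) gives ∇L = (0, 0, 0), so (-7/4, 1/4, 0) is indeed a critical point.
The Hessian is constant: H = [[2, 2, -2], [2, 10, 2], [-2, 2, 8]].
Leading principal minors: Δ₁ = 2, Δ₂ = 16, Δ₃ = 64.
All leading minors are positive, so H is positive definite: a local minimum.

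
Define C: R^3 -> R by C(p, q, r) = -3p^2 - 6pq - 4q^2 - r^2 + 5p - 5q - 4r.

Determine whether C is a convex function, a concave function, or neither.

concave

C is quadratic, so its Hessian is the constant matrix H = [[-6, -6, 0], [-6, -8, 0], [0, 0, -2]].
Leading principal minors: -6, 12, -24.
Signs alternate −, +, − ⇒ H ≺ 0 ⇒ concave.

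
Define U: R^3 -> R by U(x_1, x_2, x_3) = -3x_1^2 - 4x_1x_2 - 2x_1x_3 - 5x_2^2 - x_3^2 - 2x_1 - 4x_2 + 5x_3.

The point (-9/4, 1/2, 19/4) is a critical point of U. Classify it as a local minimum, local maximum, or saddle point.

The Hessian is constant: H = [[-6, -4, -2], [-4, -10, 0], [-2, 0, -2]].
Leading principal minors: Δ₁ = -6, Δ₂ = 44, Δ₃ = -48.
The minors alternate sign starting negative (−, +, −), so H is negative definite: a local maximum.

local maximum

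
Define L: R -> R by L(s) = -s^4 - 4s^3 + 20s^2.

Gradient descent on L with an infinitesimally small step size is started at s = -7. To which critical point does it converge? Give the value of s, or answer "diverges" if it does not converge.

L'(s) = -4s(s - 2)(s + 5), so L'(-7) = 504.
Gradient descent moves in the -L' direction, i.e. s is decreasing.
There is no critical point below s=-7, and L' keeps the same sign, so the iterate runs off to −∞.

diverges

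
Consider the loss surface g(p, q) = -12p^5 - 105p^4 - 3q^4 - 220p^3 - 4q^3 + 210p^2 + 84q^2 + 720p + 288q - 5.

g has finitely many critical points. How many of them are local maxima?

4

g separates as a function of p plus a function of q, so ∇g=0 decouples.
∂g/∂p = -60(p - 1)(p + 1)(p + 3)(p + 4) = 0 at p ∈ {-4, -3, -1, 1}; ∂g/∂q = -12(q - 4)(q + 2)(q + 3) = 0 at q ∈ {-3, -2, 4}.
The Hessian is diagonal: diag(g_pp, g_qq). Second derivatives: g_pp(-4)=900, g_pp(-3)=-480, g_pp(-1)=720, g_pp(1)=-2400; g_qq(-3)=-84, g_qq(-2)=72, g_qq(4)=-504.
Local maxima occur where both diagonal entries negative: (-3, -3), (-3, 4), (1, -3), (1, 4). Count: 4.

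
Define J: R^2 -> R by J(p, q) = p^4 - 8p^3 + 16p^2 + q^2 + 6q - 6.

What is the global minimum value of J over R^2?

J(p,q) separates as A(p) + B(q) − 6, so its minimum is min A + min B − 6.
A'(p) = 4p(p - 4)(p - 2) vanishes at p ∈ {0, 2, 4}; B'(q) = 2q + 6 vanishes at q ∈ {-3}.
Local minima of A (where A''>0): A(0)=0, A(4)=0. Local minima of B: B(-3)=-9.
So the global minimum of J is A(0) + B(-3) − 6 = 0 − 9 − 6 = -15, attained at (0, -3).

-15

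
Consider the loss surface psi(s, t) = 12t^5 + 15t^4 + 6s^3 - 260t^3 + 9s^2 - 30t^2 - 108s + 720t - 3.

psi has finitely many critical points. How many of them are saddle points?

4

psi separates as a function of s plus a function of t, so ∇psi=0 decouples.
∂psi/∂s = 18(s - 2)(s + 3) = 0 at s ∈ {-3, 2}; ∂psi/∂t = 60(t - 3)(t - 1)(t + 1)(t + 4) = 0 at t ∈ {-4, -1, 1, 3}.
The Hessian is diagonal: diag(psi_ss, psi_tt). Second derivatives: psi_ss(-3)=-90, psi_ss(2)=90; psi_tt(-4)=-6300, psi_tt(-1)=1440, psi_tt(1)=-1200, psi_tt(3)=3360.
Saddle points occur where the two diagonal entries have opposite signs: (-3, -1), (-3, 3), (2, -4), (2, 1). Count: 4.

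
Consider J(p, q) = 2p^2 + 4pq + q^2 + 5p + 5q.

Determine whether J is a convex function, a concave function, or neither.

J is quadratic, so its Hessian is the constant matrix H = [[4, 4], [4, 2]].
det(H) = -8, tr(H) = 6.
det(H) < 0, so H is indefinite: neither convex nor concave.

neither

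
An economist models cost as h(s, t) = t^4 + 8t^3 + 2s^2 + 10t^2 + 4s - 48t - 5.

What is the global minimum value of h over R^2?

h(s,t) separates as P(s) + Q(t) − 5, so its minimum is min P + min Q − 5.
P'(s) = 4s + 4 vanishes at s ∈ {-1}; Q'(t) = 4(t - 1)(t + 3)(t + 4) vanishes at t ∈ {-4, -3, 1}.
Local minima of P (where P''>0): P(-1)=-2. Local minima of Q: Q(-4)=96, Q(1)=-29.
So the global minimum of h is P(-1) + Q(1) − 5 = -2 − 29 − 5 = -36, attained at (-1, 1).

-36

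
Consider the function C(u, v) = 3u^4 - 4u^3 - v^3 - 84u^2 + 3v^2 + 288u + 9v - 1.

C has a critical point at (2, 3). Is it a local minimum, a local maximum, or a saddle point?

local maximum

The mixed partial ∂²C/∂u∂v is 0, so the Hessian at any point is diag(C_uu, C_vv) = diag(12(3u^2 - 2u - 14), 6(-v + 1)).
At (2, 3): H = diag(-72, -12).
Both eigenvalues are negative, so H is negative definite: a local maximum.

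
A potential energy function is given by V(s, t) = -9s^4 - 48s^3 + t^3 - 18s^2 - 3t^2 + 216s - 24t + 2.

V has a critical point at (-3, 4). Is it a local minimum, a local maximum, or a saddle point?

saddle point

The mixed partial ∂²V/∂s∂t is 0, so the Hessian at any point is diag(V_ss, V_tt) = diag(-36(3s^2 + 8s + 1), 6(t - 1)).
At (-3, 4): H = diag(-144, 18).
The eigenvalues have opposite signs, so H is indefinite: a saddle point.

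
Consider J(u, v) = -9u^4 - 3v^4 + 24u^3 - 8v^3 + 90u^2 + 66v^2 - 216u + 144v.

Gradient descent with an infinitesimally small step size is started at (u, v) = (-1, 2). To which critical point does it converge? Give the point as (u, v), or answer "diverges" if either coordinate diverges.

(1, -1)

J is separable, so gradient descent decouples: u follows -∂J/∂u, v follows -∂J/∂v.
∂J/∂u = -36(u - 3)(u - 1)(u + 2); at u=-1 this is -288, so u increases.
∂J/∂v = -12(v - 3)(v + 1)(v + 4); at v=2 this is 216, so v decreases.
u converges to its nearest critical value 1 (a local min of the u-part); v converges to -1. The iterate converges to (1, -1).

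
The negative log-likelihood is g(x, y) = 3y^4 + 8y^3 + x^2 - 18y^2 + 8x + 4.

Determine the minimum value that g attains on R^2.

-147

g(x,y) separates as P(x) + Q(y) + 4, so its minimum is min P + min Q + 4.
P'(x) = 2x + 8 vanishes at x ∈ {-4}; Q'(y) = 12y(y - 1)(y + 3) vanishes at y ∈ {-3, 0, 1}.
Local minima of P (where P''>0): P(-4)=-16. Local minima of Q: Q(-3)=-135, Q(1)=-7.
So the global minimum of g is P(-4) + Q(-3) + 4 = -16 − 135 + 4 = -147, attained at (-4, -3).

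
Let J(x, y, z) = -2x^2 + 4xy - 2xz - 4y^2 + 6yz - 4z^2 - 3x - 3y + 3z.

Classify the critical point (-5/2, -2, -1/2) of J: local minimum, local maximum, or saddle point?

The Hessian is constant: H = [[-4, 4, -2], [4, -8, 6], [-2, 6, -8]].
Leading principal minors: Δ₁ = -4, Δ₂ = 16, Δ₃ = -48.
The minors alternate sign starting negative (−, +, −), so H is negative definite: a local maximum.

local maximum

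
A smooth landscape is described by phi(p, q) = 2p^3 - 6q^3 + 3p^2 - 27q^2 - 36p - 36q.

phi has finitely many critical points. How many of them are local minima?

phi separates as a function of p plus a function of q, so ∇phi=0 decouples.
∂phi/∂p = 6(p - 2)(p + 3) = 0 at p ∈ {-3, 2}; ∂phi/∂q = -18(q + 1)(q + 2) = 0 at q ∈ {-2, -1}.
The Hessian is diagonal: diag(phi_pp, phi_qq). Second derivatives: phi_pp(-3)=-30, phi_pp(2)=30; phi_qq(-2)=18, phi_qq(-1)=-18.
Local minima occur where both diagonal entries positive: (2, -2). Count: 1.

1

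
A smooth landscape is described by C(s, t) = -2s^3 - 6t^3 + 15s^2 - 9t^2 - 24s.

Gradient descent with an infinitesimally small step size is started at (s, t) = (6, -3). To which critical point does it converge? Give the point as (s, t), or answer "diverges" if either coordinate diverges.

diverges

C is separable, so gradient descent decouples: s follows -∂C/∂s, t follows -∂C/∂t.
∂C/∂s = -6(s - 4)(s - 1); at s=6 this is -60, so s increases.
∂C/∂t = -18t(t + 1); at t=-3 this is -108, so t increases.
The s-coordinate has no critical point in that direction and runs off to infinity.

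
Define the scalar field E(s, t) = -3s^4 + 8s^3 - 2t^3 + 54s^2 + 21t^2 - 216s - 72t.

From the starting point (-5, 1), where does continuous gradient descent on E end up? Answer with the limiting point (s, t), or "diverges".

E is separable, so gradient descent decouples: s follows -∂E/∂s, t follows -∂E/∂t.
∂E/∂s = -12(s - 3)(s - 2)(s + 3); at s=-5 this is 1344, so s decreases.
∂E/∂t = -6(t - 4)(t - 3); at t=1 this is -36, so t increases.
The s-coordinate has no critical point in that direction and runs off to infinity.

diverges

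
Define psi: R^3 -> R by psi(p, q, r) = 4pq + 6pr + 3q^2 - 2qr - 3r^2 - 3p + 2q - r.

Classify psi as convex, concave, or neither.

psi is quadratic, so its Hessian is the constant matrix H = [[0, 4, 6], [4, 6, -2], [6, -2, -6]].
Leading principal minors: 0, -16, -216.
Neither pattern holds ⇒ H is indefinite ⇒ neither convex nor concave.

neither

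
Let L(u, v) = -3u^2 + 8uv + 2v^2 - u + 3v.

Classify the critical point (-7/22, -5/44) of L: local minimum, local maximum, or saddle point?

saddle point

The Hessian of L is constant: H = [[-6, 8], [8, 4]].
det(H) = (-6)·4 − 8² = -88.
Since det(H) < 0, H is indefinite and the critical point is a saddle point.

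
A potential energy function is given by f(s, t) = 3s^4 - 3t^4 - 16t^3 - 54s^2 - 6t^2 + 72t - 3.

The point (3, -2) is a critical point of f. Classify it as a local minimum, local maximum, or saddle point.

local minimum

The mixed partial ∂²f/∂s∂t is 0, so the Hessian at any point is diag(f_ss, f_tt) = diag(36(s^2 - 3), -12(3t^2 + 8t + 1)).
At (3, -2): H = diag(216, 36).
Both eigenvalues are positive, so H is positive definite: a local minimum.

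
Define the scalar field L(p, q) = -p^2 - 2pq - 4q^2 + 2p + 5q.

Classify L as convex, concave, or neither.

L is quadratic, so its Hessian is the constant matrix H = [[-2, -2], [-2, -8]].
det(H) = 12, tr(H) = -10.
det(H) > 0 and tr(H) < 0, so H is negative definite everywhere: concave.

concave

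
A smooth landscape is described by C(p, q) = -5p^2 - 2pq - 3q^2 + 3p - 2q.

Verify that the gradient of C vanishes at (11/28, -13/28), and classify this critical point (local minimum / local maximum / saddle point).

∇C = (-10p - 2q + 3, -2p - 6q - 2); substituting (11/28, -13/28) gives ∇C = (0, 0), so (11/28, -13/28) is indeed a critical point.
The Hessian of C is constant: H = [[-10, -2], [-2, -6]].
det(H) = (-10)·(-6) − (-2)² = 56.
det(H) > 0 and tr(H) = -16 < 0, so H is negative definite and the point is a local maximum.

local maximum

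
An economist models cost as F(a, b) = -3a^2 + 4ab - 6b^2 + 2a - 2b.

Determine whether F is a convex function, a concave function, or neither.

concave

F is quadratic, so its Hessian is the constant matrix H = [[-6, 4], [4, -12]].
det(H) = 56, tr(H) = -18.
det(H) > 0 and tr(H) < 0, so H is negative definite everywhere: concave.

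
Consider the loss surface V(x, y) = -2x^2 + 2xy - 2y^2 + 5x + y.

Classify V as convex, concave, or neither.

V is quadratic, so its Hessian is the constant matrix H = [[-4, 2], [2, -4]].
det(H) = 12, tr(H) = -8.
det(H) > 0 and tr(H) < 0, so H is negative definite everywhere: concave.

concave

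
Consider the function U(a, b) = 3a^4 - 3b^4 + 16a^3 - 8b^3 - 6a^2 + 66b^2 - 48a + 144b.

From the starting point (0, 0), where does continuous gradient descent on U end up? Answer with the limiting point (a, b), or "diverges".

U is separable, so gradient descent decouples: a follows -∂U/∂a, b follows -∂U/∂b.
∂U/∂a = 12(a - 1)(a + 1)(a + 4); at a=0 this is -48, so a increases.
∂U/∂b = -12(b - 3)(b + 1)(b + 4); at b=0 this is 144, so b decreases.
a converges to its nearest critical value 1 (a local min of the a-part); b converges to -1. The iterate converges to (1, -1).

(1, -1)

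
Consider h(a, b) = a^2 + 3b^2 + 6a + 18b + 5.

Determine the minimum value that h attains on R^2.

h(a,b) separates as P(a) + Q(b) + 5, so its minimum is min P + min Q + 5.
P'(a) = 2a + 6 vanishes at a ∈ {-3}; Q'(b) = 6b + 18 vanishes at b ∈ {-3}.
Local minima of P (where P''>0): P(-3)=-9. Local minima of Q: Q(-3)=-27.
So the global minimum of h is P(-3) + Q(-3) + 5 = -9 − 27 + 5 = -31, attained at (-3, -3).

-31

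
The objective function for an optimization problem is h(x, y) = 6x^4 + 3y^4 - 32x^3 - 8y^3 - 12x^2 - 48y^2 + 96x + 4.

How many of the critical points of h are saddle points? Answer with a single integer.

4

h separates as a function of x plus a function of y, so ∇h=0 decouples.
∂h/∂x = 24(x - 4)(x - 1)(x + 1) = 0 at x ∈ {-1, 1, 4}; ∂h/∂y = 12y(y - 4)(y + 2) = 0 at y ∈ {-2, 0, 4}.
The Hessian is diagonal: diag(h_xx, h_yy). Second derivatives: h_xx(-1)=240, h_xx(1)=-144, h_xx(4)=360; h_yy(-2)=144, h_yy(0)=-96, h_yy(4)=288.
Saddle points occur where the two diagonal entries have opposite signs: (-1, 0), (1, -2), (1, 4), (4, 0). Count: 4.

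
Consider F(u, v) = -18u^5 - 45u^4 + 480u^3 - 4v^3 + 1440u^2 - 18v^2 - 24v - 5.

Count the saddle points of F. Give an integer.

4

F separates as a function of u plus a function of v, so ∇F=0 decouples.
∂F/∂u = -90u(u - 4)(u + 2)(u + 4) = 0 at u ∈ {-4, -2, 0, 4}; ∂F/∂v = -12(v + 1)(v + 2) = 0 at v ∈ {-2, -1}.
The Hessian is diagonal: diag(F_uu, F_vv). Second derivatives: F_uu(-4)=5760, F_uu(-2)=-2160, F_uu(0)=2880, F_uu(4)=-17280; F_vv(-2)=12, F_vv(-1)=-12.
Saddle points occur where the two diagonal entries have opposite signs: (-4, -1), (-2, -2), (0, -1), (4, -2). Count: 4.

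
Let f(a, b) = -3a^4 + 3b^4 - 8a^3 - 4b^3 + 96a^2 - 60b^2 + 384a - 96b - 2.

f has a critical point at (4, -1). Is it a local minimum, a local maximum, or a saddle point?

local maximum

The mixed partial ∂²f/∂a∂b is 0, so the Hessian at any point is diag(f_aa, f_bb) = diag(12(-3a^2 - 4a + 16), 12(3b^2 - 2b - 10)).
At (4, -1): H = diag(-576, -60).
Both eigenvalues are negative, so H is negative definite: a local maximum.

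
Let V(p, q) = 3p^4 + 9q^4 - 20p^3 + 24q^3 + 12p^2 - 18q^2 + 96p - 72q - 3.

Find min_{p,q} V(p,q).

V(p,q) separates as A(p) + B(q) − 3, so its minimum is min A + min B − 3.
A'(p) = 12(p - 4)(p - 2)(p + 1) vanishes at p ∈ {-1, 2, 4}; B'(q) = 36(q - 1)(q + 1)(q + 2) vanishes at q ∈ {-2, -1, 1}.
Local minima of A (where A''>0): A(-1)=-61, A(4)=64. Local minima of B: B(-2)=24, B(1)=-57.
So the global minimum of V is A(-1) + B(1) − 3 = -61 − 57 − 3 = -121, attained at (-1, 1).

-121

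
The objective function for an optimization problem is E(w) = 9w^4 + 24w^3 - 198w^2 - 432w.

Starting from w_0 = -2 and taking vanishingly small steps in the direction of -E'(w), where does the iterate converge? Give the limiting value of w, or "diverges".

E'(w) = 36(w - 3)(w + 1)(w + 4), so E'(-2) = 360.
Gradient descent moves in the -E' direction, i.e. w is decreasing.
The nearest critical point in that direction is w = -4, where E'' = 756 > 0 (a local minimum). The iterate converges there.

-4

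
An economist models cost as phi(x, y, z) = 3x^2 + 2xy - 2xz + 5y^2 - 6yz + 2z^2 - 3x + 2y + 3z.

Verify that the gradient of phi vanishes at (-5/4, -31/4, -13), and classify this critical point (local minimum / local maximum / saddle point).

local minimum

∇phi = (6x + 2y - 2z - 3, 2x + 10y - 6z + 2, -2x - 6y + 4z + 3); substituting (-5/4, -31/4, -13) gives ∇phi = (0, 0, 0), so (-5/4, -31/4, -13) is indeed a critical point.
The Hessian is constant: H = [[6, 2, -2], [2, 10, -6], [-2, -6, 4]].
Leading principal minors: Δ₁ = 6, Δ₂ = 56, Δ₃ = 16.
All leading minors are positive, so H is positive definite: a local minimum.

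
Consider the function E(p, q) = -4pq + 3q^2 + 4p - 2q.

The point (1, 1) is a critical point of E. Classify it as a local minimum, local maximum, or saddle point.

The Hessian of E is constant: H = [[0, -4], [-4, 6]].
det(H) = 0·6 − (-4)² = -16.
Since det(H) < 0, H is indefinite and the critical point is a saddle point.

saddle point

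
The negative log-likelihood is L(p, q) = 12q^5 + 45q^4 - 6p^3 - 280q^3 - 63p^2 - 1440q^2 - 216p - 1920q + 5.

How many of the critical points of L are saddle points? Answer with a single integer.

L separates as a function of p plus a function of q, so ∇L=0 decouples.
∂L/∂p = -18(p + 3)(p + 4) = 0 at p ∈ {-4, -3}; ∂L/∂q = 60(q - 4)(q + 1)(q + 2)(q + 4) = 0 at q ∈ {-4, -2, -1, 4}.
The Hessian is diagonal: diag(L_pp, L_qq). Second derivatives: L_pp(-4)=18, L_pp(-3)=-18; L_qq(-4)=-2880, L_qq(-2)=720, L_qq(-1)=-900, L_qq(4)=14400.
Saddle points occur where the two diagonal entries have opposite signs: (-4, -4), (-4, -1), (-3, -2), (-3, 4). Count: 4.

4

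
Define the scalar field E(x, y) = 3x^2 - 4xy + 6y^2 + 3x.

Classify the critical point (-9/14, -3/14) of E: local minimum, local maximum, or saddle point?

local minimum

The Hessian of E is constant: H = [[6, -4], [-4, 12]].
det(H) = 6·12 − (-4)² = 56.
det(H) > 0 and tr(H) = 18 > 0, so H is positive definite and the point is a local minimum.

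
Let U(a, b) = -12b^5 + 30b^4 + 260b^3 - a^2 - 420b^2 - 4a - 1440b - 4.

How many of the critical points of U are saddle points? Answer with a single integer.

2

U separates as a function of a plus a function of b, so ∇U=0 decouples.
∂U/∂a = -2(a + 2) = 0 at a ∈ {-2}; ∂U/∂b = -60(b - 4)(b - 2)(b + 1)(b + 3) = 0 at b ∈ {-3, -1, 2, 4}.
The Hessian is diagonal: diag(U_aa, U_bb). Second derivatives: U_aa(-2)=-2; U_bb(-3)=4200, U_bb(-1)=-1800, U_bb(2)=1800, U_bb(4)=-4200.
Saddle points occur where the two diagonal entries have opposite signs: (-2, -3), (-2, 2). Count: 2.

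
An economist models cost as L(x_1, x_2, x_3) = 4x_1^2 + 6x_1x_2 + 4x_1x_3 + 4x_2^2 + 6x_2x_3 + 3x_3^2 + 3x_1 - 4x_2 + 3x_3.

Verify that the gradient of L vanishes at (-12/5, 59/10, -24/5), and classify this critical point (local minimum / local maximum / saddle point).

∇L = (8x_1 + 6x_2 + 4x_3 + 3, 6x_1 + 8x_2 + 6x_3 - 4, 4x_1 + 6x_2 + 6x_3 + 3); substituting (-12/5, 59/10, -24/5) gives ∇L = (0, 0, 0), so (-12/5, 59/10, -24/5) is indeed a critical point.
The Hessian is constant: H = [[8, 6, 4], [6, 8, 6], [4, 6, 6]].
Leading principal minors: Δ₁ = 8, Δ₂ = 28, Δ₃ = 40.
All leading minors are positive, so H is positive definite: a local minimum.

local minimum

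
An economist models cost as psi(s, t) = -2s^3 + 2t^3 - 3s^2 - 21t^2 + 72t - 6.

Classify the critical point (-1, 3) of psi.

The mixed partial ∂²psi/∂s∂t is 0, so the Hessian at any point is diag(psi_ss, psi_tt) = diag(-6(2s + 1), 6(2t - 7)).
At (-1, 3): H = diag(6, -6).
The eigenvalues have opposite signs, so H is indefinite: a saddle point.

saddle point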